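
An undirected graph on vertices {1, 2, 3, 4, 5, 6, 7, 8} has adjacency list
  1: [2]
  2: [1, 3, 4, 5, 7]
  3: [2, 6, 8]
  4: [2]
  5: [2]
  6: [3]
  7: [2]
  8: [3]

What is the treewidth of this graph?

A width-1 tree decomposition is:
Bags: B1 = {2, 3}  B2 = {2, 5}  B3 = {2, 7}  B4 = {3, 8}  B5 = {3, 6}  B6 = {2, 4}  B7 = {1, 2}
Tree: B1–B2, B1–B3, B1–B4, B4–B5, B2–B6, B6–B7
Every bag has size at most 2, so the width is 2 − 1 = 1 and tw(G) ≤ 1. Since G has at least one edge (e.g. 2–3), it is not an edgeless graph, so tw(G) ≥ 1. Combining the bounds, tw(G) = 1.

1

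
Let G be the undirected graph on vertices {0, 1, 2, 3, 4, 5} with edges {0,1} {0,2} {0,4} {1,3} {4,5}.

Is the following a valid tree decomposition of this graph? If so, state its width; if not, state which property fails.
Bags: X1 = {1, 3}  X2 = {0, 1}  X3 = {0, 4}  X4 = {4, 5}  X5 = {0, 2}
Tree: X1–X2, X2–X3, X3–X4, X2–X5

Yes; width 1.

Vertex coverage: the bags together contain {0, 1, 2, 3, 4, 5}, the full vertex set. Edge coverage: each edge of G has both endpoints in at least one bag. Running intersection: for every vertex, the bags containing it form a connected subtree. All three properties hold, so this is a valid tree decomposition of width max|bag| − 1 = 1, and hence tw(G) ≤ 1.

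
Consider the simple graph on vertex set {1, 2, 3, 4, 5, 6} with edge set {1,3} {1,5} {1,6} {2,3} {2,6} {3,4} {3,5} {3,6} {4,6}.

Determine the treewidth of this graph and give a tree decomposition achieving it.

Treewidth 2.
Bags: B1 = {1, 3, 6}  B2 = {3, 4, 6}  B3 = {1, 3, 5}  B4 = {2, 3, 6}
Tree: B1–B2, B1–B3, B2–B4

The largest bag has 3 vertices, giving width 2; this decomposition certifies tw(G) ≤ 2. On the other hand G contains the 3-clique {1, 3, 5}. A clique must lie in a single bag of any decomposition, so no decomposition can have width below 2. Combining the bounds, tw(G) = 2.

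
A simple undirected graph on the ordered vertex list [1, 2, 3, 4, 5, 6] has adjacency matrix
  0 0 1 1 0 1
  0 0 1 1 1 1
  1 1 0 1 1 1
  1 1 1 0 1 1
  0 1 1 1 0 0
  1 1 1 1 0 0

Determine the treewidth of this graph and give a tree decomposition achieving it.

The largest bag has 4 vertices, giving width 3; this decomposition certifies tw(G) ≤ 3. For the lower bound, the 4 vertices {1, 3, 4, 6} are pairwise adjacent, and any tree decomposition puts a clique entirely inside one bag — forcing width ≥ 3. Hence tw(G) = 3 exactly.

Treewidth 3.
Bags: B1 = {1, 3, 4, 6}  B2 = {2, 3, 4, 6}  B3 = {2, 3, 4, 5}
Tree: B1–B2, B2–B3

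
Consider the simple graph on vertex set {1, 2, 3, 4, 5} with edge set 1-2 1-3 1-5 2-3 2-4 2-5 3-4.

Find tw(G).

A width-2 tree decomposition is:
Bags: B1 = {2, 3, 4}  B2 = {1, 2, 3}  B3 = {1, 2, 5}
Tree: B1–B2, B2–B3
Each bag holds 3 vertices, so the decomposition has width 2, which upper-bounds the treewidth. For the lower bound, the 3 vertices {1, 2, 3} are pairwise adjacent, and any tree decomposition puts a clique entirely inside one bag — forcing width ≥ 2. Hence tw(G) = 2 exactly.

2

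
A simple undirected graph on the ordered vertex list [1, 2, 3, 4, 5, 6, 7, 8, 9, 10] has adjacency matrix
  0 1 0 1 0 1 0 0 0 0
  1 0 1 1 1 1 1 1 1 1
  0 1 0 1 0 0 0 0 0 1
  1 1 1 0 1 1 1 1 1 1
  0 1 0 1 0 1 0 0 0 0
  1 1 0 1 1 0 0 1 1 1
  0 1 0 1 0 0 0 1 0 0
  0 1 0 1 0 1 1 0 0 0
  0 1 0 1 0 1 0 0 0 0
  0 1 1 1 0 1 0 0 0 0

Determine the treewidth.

A width-3 tree decomposition is:
Bags: B1 = {2, 4, 6, 10}  B2 = {2, 4, 6, 8}  B3 = {2, 3, 4, 10}  B4 = {2, 4, 6, 9}  B5 = {1, 2, 4, 6}  B6 = {2, 4, 5, 6}  B7 = {2, 4, 7, 8}
Tree: B1–B2, B1–B3, B1–B4, B2–B5, B2–B6, B2–B7
The largest bag has 4 vertices, giving width 3; this decomposition certifies tw(G) ≤ 3. On the other hand G contains the 4-clique {2, 3, 4, 10}. A clique must lie in a single bag of any decomposition, so no decomposition can have width below 3. The upper and lower bounds meet at 3, so that is the treewidth.

3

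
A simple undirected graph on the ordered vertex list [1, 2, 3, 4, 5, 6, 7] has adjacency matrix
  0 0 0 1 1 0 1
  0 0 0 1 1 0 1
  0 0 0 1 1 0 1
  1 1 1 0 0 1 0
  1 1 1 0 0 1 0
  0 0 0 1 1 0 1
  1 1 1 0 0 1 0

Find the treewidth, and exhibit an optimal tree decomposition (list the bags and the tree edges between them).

The largest bag has 4 vertices, giving width 3; this decomposition certifies tw(G) ≤ 3. For the lower bound: the 4 vertex sets {3,5}, {2,7}, {4}, {6} are disjoint, each induces a connected subgraph, and every pair is joined by at least one edge of G. Contracting each set to a single vertex therefore yields K_{4} as a minor, and since treewidth is minor-monotone, tw(G) ≥ tw(K_{4}) = 3. Hence tw(G) = 3 exactly.

Treewidth 3.
One such decomposition:
Bags: B1 = {3, 4, 5, 7}  B2 = {2, 4, 5, 7}  B3 = {4, 5, 6, 7}  B4 = {1, 4, 5, 7}
Tree: B1–B2, B2–B3, B3–B4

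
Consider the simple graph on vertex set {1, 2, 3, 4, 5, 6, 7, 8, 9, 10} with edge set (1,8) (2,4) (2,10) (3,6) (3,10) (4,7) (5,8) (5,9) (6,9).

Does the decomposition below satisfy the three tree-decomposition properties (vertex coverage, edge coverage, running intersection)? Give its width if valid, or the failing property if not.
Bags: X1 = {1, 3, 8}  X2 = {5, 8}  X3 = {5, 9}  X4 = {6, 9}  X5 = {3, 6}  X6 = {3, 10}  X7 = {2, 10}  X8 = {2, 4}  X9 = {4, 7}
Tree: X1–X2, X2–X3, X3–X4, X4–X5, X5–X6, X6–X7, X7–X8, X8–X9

No — bags containing vertex 3 are not connected in the tree.

A tree decomposition must satisfy three properties: every vertex lies in some bag; for every edge, both endpoints lie together in some bag; and for every vertex, the bags containing it form a connected subtree. Here bags containing vertex 3 are not connected in the tree, so the decomposition is invalid.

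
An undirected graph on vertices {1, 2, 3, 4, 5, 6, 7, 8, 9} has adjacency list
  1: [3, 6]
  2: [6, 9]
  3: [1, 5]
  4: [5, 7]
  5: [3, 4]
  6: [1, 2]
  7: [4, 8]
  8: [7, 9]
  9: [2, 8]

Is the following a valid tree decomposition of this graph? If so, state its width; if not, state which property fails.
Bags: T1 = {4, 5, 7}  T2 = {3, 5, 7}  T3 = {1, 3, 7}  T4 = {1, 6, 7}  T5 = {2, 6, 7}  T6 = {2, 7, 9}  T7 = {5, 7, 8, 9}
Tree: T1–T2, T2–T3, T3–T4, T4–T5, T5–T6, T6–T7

A tree decomposition must satisfy three properties: every vertex lies in some bag; for every edge, both endpoints lie together in some bag; and for every vertex, the bags containing it form a connected subtree. Here bags containing vertex 5 are not connected in the tree, so the decomposition is invalid.

No — bags containing vertex 5 are not connected in the tree.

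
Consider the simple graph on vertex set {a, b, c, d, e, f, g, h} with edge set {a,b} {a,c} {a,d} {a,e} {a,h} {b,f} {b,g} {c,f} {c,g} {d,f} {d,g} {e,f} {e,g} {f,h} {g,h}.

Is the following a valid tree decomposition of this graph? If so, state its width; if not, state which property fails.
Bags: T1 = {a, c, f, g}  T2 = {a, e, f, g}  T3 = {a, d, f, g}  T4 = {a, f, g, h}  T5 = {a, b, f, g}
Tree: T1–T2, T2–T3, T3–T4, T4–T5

Yes; width 3.

Vertex coverage: the bags together contain {a, b, c, d, e, f, g, h}, the full vertex set. Edge coverage: each edge of G has both endpoints in at least one bag. Running intersection: for every vertex, the bags containing it form a connected subtree. All three properties hold, so this is a valid tree decomposition of width max|bag| − 1 = 3, and hence tw(G) ≤ 3.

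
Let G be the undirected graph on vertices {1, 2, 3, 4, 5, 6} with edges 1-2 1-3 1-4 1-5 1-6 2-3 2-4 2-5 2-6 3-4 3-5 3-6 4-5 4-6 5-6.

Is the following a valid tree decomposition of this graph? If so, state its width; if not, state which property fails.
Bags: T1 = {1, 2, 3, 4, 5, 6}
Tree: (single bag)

Yes; width 5.

Vertex coverage: the bags together contain {1, 2, 3, 4, 5, 6}, the full vertex set. Edge coverage: each edge of G has both endpoints in at least one bag. Running intersection: for every vertex, the bags containing it form a connected subtree. All three properties hold, so this is a valid tree decomposition of width max|bag| − 1 = 5, and hence tw(G) ≤ 5.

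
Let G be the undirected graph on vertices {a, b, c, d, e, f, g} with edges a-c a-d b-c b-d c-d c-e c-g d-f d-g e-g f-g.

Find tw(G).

2

A width-2 tree decomposition is:
Bags: B1 = {c, d, g}  B2 = {a, c, d}  B3 = {d, f, g}  B4 = {c, e, g}  B5 = {b, c, d}
Tree: B1–B2, B1–B3, B1–B4, B1–B5
Each bag holds 3 vertices, so the decomposition has width 2, which upper-bounds the treewidth. For the lower bound, the 3 vertices {c, d, g} are pairwise adjacent, and any tree decomposition puts a clique entirely inside one bag — forcing width ≥ 2. Therefore the treewidth is 2.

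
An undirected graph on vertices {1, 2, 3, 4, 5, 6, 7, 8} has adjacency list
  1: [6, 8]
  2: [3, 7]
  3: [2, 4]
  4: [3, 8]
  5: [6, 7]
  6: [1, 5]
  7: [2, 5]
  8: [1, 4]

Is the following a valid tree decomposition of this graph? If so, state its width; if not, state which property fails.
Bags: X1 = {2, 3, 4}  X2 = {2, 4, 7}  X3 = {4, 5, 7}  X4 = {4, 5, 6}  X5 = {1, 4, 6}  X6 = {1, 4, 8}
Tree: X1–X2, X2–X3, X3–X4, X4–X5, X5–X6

Yes; width 2.

Vertex coverage: the bags together contain {1, 2, 3, 4, 5, 6, 7, 8}, the full vertex set. Edge coverage: each edge of G has both endpoints in at least one bag. Running intersection: for every vertex, the bags containing it form a connected subtree. All three properties hold, so this is a valid tree decomposition of width max|bag| − 1 = 2, and hence tw(G) ≤ 2.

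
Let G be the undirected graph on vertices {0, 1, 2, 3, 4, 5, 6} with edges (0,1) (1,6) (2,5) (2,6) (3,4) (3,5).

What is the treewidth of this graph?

A width-1 tree decomposition is:
Bags: B1 = {0, 1}  B2 = {1, 6}  B3 = {2, 6}  B4 = {2, 5}  B5 = {3, 5}  B6 = {3, 4}
Tree: B1–B2, B2–B3, B3–B4, B4–B5, B5–B6
Every bag has size at most 2, so the width is 2 − 1 = 1 and tw(G) ≤ 1. G has an edge, so its treewidth is at least 1. Combining the bounds, tw(G) = 1.

1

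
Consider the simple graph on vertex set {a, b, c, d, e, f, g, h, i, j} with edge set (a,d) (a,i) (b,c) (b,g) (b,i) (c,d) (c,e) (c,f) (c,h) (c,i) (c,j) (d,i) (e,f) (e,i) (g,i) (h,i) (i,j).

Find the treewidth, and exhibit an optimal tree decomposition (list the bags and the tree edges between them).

Every bag has size at most 3, so the width is 3 − 1 = 2 and tw(G) ≤ 2. Conversely, {c, e, f} is a clique of size 3, and the vertices of any clique must share a bag in every tree decomposition; so some bag has ≥ 3 vertices and tw(G) ≥ 2. The upper and lower bounds meet at 2, so that is the treewidth.

Treewidth 2.
One optimal decomposition is:
Bags: B1 = {b, c, i}  B2 = {b, g, i}  B3 = {c, d, i}  B4 = {c, h, i}  B5 = {c, e, i}  B6 = {a, d, i}  B7 = {c, e, f}  B8 = {c, i, j}
Tree: B1–B2, B1–B3, B1–B4, B4–B5, B3–B6, B5–B7, B5–B8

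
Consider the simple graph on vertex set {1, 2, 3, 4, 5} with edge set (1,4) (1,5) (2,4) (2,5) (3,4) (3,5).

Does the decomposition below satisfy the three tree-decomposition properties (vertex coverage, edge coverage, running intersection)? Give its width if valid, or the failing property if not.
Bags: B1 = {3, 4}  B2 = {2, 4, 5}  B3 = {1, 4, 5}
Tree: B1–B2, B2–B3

A tree decomposition must satisfy three properties: every vertex lies in some bag; for every edge, both endpoints lie together in some bag; and for every vertex, the bags containing it form a connected subtree. Here edge (5,3) lies in no bag, so the decomposition is invalid.

No — edge (5,3) lies in no bag.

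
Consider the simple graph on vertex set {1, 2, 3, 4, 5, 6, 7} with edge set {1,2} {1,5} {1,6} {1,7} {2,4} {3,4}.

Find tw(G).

1

A width-1 tree decomposition is:
Bags: B1 = {2, 4}  B2 = {3, 4}  B3 = {1, 2}  B4 = {1, 7}  B5 = {1, 6}  B6 = {1, 5}
Tree: B1–B2, B1–B3, B3–B4, B3–B5, B5–B6
The largest bag has 2 vertices, giving width 1; this decomposition certifies tw(G) ≤ 1. G has an edge, so its treewidth is at least 1. Combining the bounds, tw(G) = 1.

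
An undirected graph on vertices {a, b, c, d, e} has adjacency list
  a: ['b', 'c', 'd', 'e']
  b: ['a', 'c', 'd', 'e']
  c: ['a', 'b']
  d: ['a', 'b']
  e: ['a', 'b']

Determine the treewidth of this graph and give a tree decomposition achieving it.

Each bag holds 3 vertices, so the decomposition has width 2, which upper-bounds the treewidth. On the other hand G contains the 3-clique {a, b, d}. A clique must lie in a single bag of any decomposition, so no decomposition can have width below 2. Therefore the treewidth is 2.

Treewidth 2.
One optimal decomposition is:
Bags: B1 = {a, b, d}  B2 = {a, b, c}  B3 = {a, b, e}
Tree: B1–B2, B2–B3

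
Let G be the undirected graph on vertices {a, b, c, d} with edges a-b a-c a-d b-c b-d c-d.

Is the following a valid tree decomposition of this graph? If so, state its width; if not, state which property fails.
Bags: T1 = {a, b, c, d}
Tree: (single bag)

Vertex coverage: the bags together contain {a, b, c, d}, the full vertex set. Edge coverage: each edge of G has both endpoints in at least one bag. Running intersection: for every vertex, the bags containing it form a connected subtree. All three properties hold, so this is a valid tree decomposition of width max|bag| − 1 = 3, and hence tw(G) ≤ 3.

Yes; width 3.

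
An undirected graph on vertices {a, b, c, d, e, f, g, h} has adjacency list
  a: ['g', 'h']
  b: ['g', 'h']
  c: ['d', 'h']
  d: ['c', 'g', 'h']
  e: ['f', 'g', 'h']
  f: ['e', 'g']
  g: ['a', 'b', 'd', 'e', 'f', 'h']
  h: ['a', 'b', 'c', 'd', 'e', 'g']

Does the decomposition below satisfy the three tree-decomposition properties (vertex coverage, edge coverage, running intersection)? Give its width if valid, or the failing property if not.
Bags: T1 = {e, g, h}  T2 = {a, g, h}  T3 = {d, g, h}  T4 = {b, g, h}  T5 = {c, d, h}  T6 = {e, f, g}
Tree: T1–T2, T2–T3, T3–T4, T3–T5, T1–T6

Yes; width 2.

Checking the three conditions: (i) the bags cover all of {a, b, c, d, e, f, g, h}; (ii) for each edge, some bag contains both endpoints; (iii) the bags containing any fixed vertex form a subtree. All hold, so the decomposition is valid with width 3 − 1 = 2.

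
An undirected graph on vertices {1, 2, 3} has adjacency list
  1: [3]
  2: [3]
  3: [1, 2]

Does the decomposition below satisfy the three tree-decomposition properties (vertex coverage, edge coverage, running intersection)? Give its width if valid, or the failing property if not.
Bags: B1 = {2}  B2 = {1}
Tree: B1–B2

No — vertex 3 appears in no bag.

A tree decomposition must satisfy three properties: every vertex lies in some bag; for every edge, both endpoints lie together in some bag; and for every vertex, the bags containing it form a connected subtree. Here vertex 3 appears in no bag, so the decomposition is invalid.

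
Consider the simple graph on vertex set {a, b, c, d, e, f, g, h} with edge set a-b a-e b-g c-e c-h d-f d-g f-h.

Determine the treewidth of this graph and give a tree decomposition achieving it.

The largest bag has 3 vertices, giving width 2; this decomposition certifies tw(G) ≤ 2. The edges d–f–h–c–e–a–b–g–d form a cycle, so G is not a tree and its treewidth is at least 2. Therefore the treewidth is 2.

Treewidth 2.
One optimal decomposition is:
Bags: B1 = {d, f, h}  B2 = {c, d, h}  B3 = {c, d, e}  B4 = {a, d, e}  B5 = {a, b, d}  B6 = {b, d, g}
Tree: B1–B2, B2–B3, B3–B4, B4–B5, B5–B6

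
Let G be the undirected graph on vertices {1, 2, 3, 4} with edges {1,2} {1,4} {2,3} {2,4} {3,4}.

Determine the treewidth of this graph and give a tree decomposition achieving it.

Treewidth 2.
One such decomposition:
Bags: B1 = {1, 2, 4}  B2 = {2, 3, 4}
Tree: B1–B2

Every bag has size at most 3, so the width is 3 − 1 = 2 and tw(G) ≤ 2. Conversely, {1, 2, 4} is a clique of size 3, and the vertices of any clique must share a bag in every tree decomposition; so some bag has ≥ 3 vertices and tw(G) ≥ 2. Combining the bounds, tw(G) = 2.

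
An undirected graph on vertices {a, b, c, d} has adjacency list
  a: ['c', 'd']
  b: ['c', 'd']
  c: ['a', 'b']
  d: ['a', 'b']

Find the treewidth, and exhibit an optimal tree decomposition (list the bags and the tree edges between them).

Treewidth 2.
Bags: B1 = {a, b, c}  B2 = {a, b, d}
Tree: B1–B2

The largest bag has 3 vertices, giving width 2; this decomposition certifies tw(G) ≤ 2. The edges a–c–b–d–a form a cycle, so G is not a tree and its treewidth is at least 2. The upper and lower bounds meet at 2, so that is the treewidth.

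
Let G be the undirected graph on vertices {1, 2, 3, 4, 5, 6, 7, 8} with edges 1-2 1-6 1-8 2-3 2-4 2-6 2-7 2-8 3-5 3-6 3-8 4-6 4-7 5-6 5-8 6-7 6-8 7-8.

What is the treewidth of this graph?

3

A width-3 tree decomposition is:
Bags: B1 = {2, 3, 6, 8}  B2 = {2, 6, 7, 8}  B3 = {2, 4, 6, 7}  B4 = {1, 2, 6, 8}  B5 = {3, 5, 6, 8}
Tree: B1–B2, B2–B3, B1–B4, B1–B5
Each bag holds 4 vertices, so the decomposition has width 3, which upper-bounds the treewidth. Conversely, {1, 2, 6, 8} is a clique of size 4, and the vertices of any clique must share a bag in every tree decomposition; so some bag has ≥ 4 vertices and tw(G) ≥ 3. Therefore the treewidth is 3.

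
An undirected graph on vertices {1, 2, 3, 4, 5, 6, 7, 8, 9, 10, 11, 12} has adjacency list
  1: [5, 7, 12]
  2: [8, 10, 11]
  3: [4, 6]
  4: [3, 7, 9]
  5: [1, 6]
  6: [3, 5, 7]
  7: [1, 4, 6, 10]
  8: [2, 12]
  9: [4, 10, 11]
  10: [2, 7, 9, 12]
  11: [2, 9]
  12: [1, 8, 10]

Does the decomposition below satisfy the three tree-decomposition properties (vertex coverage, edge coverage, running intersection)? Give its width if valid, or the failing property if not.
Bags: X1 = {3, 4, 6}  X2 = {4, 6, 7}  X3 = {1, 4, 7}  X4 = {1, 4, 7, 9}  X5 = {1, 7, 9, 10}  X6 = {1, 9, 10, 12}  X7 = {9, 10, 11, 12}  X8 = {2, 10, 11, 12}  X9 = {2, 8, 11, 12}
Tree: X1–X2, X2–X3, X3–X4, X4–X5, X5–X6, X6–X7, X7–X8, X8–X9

No — vertex 5 appears in no bag.

A tree decomposition must satisfy three properties: every vertex lies in some bag; for every edge, both endpoints lie together in some bag; and for every vertex, the bags containing it form a connected subtree. Here vertex 5 appears in no bag, so the decomposition is invalid.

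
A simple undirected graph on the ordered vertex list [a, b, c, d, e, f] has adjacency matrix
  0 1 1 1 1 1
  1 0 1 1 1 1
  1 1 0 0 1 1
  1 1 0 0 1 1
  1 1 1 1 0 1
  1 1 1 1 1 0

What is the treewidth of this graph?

4

A width-4 tree decomposition is:
Bags: B1 = {a, b, c, e, f}  B2 = {a, b, d, e, f}
Tree: B1–B2
Each bag holds 5 vertices, so the decomposition has width 4, which upper-bounds the treewidth. For the lower bound, the 5 vertices {a, b, d, e, f} are pairwise adjacent, and any tree decomposition puts a clique entirely inside one bag — forcing width ≥ 4. Combining the bounds, tw(G) = 4.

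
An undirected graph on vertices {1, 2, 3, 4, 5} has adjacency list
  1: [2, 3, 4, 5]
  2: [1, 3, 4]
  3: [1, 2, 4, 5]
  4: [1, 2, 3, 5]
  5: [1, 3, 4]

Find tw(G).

3

A width-3 tree decomposition is:
Bags: B1 = {1, 2, 3, 4}  B2 = {1, 3, 4, 5}
Tree: B1–B2
Every bag has size at most 4, so the width is 4 − 1 = 3 and tw(G) ≤ 3. On the other hand G contains the 4-clique {1, 2, 3, 4}. A clique must lie in a single bag of any decomposition, so no decomposition can have width below 3. The upper and lower bounds meet at 3, so that is the treewidth.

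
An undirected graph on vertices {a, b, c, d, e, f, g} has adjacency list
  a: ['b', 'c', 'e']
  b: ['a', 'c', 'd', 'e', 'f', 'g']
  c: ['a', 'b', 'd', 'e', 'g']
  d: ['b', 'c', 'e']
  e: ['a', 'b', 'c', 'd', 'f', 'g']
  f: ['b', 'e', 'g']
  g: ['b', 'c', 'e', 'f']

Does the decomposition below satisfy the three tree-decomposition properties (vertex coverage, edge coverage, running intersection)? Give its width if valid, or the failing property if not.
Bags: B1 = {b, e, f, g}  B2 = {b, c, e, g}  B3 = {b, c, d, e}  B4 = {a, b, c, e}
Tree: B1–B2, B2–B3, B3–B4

Vertex coverage: the bags together contain {a, b, c, d, e, f, g}, the full vertex set. Edge coverage: each edge of G has both endpoints in at least one bag. Running intersection: for every vertex, the bags containing it form a connected subtree. All three properties hold, so this is a valid tree decomposition of width max|bag| − 1 = 3, and hence tw(G) ≤ 3.

Yes; width 3.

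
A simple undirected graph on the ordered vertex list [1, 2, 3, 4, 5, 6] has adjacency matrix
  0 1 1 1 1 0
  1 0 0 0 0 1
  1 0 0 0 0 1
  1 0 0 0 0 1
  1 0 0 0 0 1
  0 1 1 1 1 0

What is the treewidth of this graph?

A width-2 tree decomposition is:
Bags: B1 = {1, 5, 6}  B2 = {1, 3, 6}  B3 = {1, 4, 6}  B4 = {1, 2, 6}
Tree: B1–B2, B2–B3, B3–B4
The largest bag has 3 vertices, giving width 2; this decomposition certifies tw(G) ≤ 2. For the lower bound, G contains the cycle 5–1–3–6–5, so G is not a forest; only forests have treewidth ≤ 1, hence tw(G) ≥ 2. Therefore the treewidth is 2.

2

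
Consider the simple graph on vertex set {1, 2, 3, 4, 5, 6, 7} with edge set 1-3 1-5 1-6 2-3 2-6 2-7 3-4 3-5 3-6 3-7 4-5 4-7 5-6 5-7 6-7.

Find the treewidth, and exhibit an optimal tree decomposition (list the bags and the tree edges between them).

Treewidth 3.
One such decomposition:
Bags: B1 = {3, 5, 6, 7}  B2 = {2, 3, 6, 7}  B3 = {1, 3, 5, 6}  B4 = {3, 4, 5, 7}
Tree: B1–B2, B1–B3, B1–B4

The largest bag has 4 vertices, giving width 3; this decomposition certifies tw(G) ≤ 3. On the other hand G contains the 4-clique {2, 3, 6, 7}. A clique must lie in a single bag of any decomposition, so no decomposition can have width below 3. Combining the bounds, tw(G) = 3.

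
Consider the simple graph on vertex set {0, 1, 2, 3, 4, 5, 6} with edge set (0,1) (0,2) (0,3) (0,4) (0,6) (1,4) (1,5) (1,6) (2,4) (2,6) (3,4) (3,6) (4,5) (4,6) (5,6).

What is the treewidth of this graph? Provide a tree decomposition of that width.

Every bag has size at most 4, so the width is 4 − 1 = 3 and tw(G) ≤ 3. On the other hand G contains the 4-clique {0, 1, 4, 6}. A clique must lie in a single bag of any decomposition, so no decomposition can have width below 3. Therefore the treewidth is 3.

Treewidth 3.
Bags: B1 = {0, 1, 4, 6}  B2 = {0, 2, 4, 6}  B3 = {0, 3, 4, 6}  B4 = {1, 4, 5, 6}
Tree: B1–B2, B2–B3, B1–B4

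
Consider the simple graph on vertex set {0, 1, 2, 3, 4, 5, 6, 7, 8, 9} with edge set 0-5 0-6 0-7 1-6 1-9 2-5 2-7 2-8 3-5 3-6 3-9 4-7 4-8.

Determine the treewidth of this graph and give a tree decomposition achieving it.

Treewidth 2.
Bags: B1 = {1, 6, 9}  B2 = {3, 6, 9}  B3 = {0, 3, 6}  B4 = {0, 3, 5}  B5 = {0, 5, 7}  B6 = {2, 5, 7}  B7 = {2, 4, 7}  B8 = {2, 4, 8}
Tree: B1–B2, B2–B3, B3–B4, B4–B5, B5–B6, B6–B7, B7–B8

Each bag holds 3 vertices, so the decomposition has width 2, which upper-bounds the treewidth. Since 1–9–3–6–1 is a cycle in G, G is not acyclic. Forests are exactly the graphs of treewidth ≤ 1, so tw(G) ≥ 2. The upper and lower bounds meet at 2, so that is the treewidth.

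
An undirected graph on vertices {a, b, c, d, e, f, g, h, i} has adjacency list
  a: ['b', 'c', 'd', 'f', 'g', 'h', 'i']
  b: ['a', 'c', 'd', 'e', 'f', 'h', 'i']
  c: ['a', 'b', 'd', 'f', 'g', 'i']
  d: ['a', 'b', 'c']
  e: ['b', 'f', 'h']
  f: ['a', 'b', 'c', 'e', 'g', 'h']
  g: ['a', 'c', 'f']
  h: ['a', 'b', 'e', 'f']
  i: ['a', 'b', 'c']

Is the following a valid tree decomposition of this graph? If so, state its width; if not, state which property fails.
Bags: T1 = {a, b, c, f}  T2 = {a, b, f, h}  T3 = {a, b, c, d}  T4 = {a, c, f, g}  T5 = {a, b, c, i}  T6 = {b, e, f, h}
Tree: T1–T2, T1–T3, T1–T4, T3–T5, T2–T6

Yes; width 3.

Checking the three conditions: (i) the bags cover all of {a, b, c, d, e, f, g, h, i}; (ii) for each edge, some bag contains both endpoints; (iii) the bags containing any fixed vertex form a subtree. All hold, so the decomposition is valid with width 4 − 1 = 3.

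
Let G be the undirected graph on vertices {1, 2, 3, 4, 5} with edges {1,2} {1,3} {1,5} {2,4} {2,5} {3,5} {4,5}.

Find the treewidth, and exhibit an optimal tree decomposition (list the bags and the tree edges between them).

Each bag holds 3 vertices, so the decomposition has width 2, which upper-bounds the treewidth. Conversely, {1, 2, 5} is a clique of size 3, and the vertices of any clique must share a bag in every tree decomposition; so some bag has ≥ 3 vertices and tw(G) ≥ 2. Combining the bounds, tw(G) = 2.

Treewidth 2.
Bags: B1 = {1, 2, 5}  B2 = {2, 4, 5}  B3 = {1, 3, 5}
Tree: B1–B2, B1–B3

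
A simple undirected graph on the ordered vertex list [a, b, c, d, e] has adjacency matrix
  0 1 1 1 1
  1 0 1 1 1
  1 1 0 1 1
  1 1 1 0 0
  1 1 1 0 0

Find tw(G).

3

A width-3 tree decomposition is:
Bags: B1 = {a, b, c, e}  B2 = {a, b, c, d}
Tree: B1–B2
Each bag holds 4 vertices, so the decomposition has width 3, which upper-bounds the treewidth. Conversely, {a, b, c, d} is a clique of size 4, and the vertices of any clique must share a bag in every tree decomposition; so some bag has ≥ 4 vertices and tw(G) ≥ 3. Hence tw(G) = 3 exactly.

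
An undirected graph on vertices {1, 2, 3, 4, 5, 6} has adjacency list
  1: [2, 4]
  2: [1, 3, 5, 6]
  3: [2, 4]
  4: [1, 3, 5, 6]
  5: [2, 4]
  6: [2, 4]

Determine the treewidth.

A width-2 tree decomposition is:
Bags: B1 = {1, 2, 4}  B2 = {2, 3, 4}  B3 = {2, 4, 5}  B4 = {2, 4, 6}
Tree: B1–B2, B2–B3, B3–B4
Each bag holds 3 vertices, so the decomposition has width 2, which upper-bounds the treewidth. For the lower bound, G contains the cycle 2–1–4–3–2, so G is not a forest; only forests have treewidth ≤ 1, hence tw(G) ≥ 2. The upper and lower bounds meet at 2, so that is the treewidth.

2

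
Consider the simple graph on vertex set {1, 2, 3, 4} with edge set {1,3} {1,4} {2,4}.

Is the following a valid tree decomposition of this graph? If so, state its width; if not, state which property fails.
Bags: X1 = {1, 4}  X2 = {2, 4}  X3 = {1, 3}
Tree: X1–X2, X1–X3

Yes; width 1.

Every vertex of G appears in some bag (union = {1, 2, 3, 4}); every edge is covered by a bag; and for each vertex v the set of bags containing v is connected in the bag tree. The decomposition is therefore valid. The largest bag has 2 vertices, so the width is 1.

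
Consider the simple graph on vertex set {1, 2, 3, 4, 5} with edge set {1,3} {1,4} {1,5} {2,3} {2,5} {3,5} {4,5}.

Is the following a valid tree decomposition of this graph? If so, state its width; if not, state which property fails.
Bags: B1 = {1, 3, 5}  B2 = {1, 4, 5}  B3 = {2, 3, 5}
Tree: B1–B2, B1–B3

Every vertex of G appears in some bag (union = {1, 2, 3, 4, 5}); every edge is covered by a bag; and for each vertex v the set of bags containing v is connected in the bag tree. The decomposition is therefore valid. The largest bag has 3 vertices, so the width is 2.

Yes; width 2.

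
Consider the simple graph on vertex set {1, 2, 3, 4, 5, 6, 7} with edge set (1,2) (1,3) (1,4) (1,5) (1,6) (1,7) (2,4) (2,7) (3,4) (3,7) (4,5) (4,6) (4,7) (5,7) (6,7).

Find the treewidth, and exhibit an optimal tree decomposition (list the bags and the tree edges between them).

Each bag holds 4 vertices, so the decomposition has width 3, which upper-bounds the treewidth. On the other hand G contains the 4-clique {1, 2, 4, 7}. A clique must lie in a single bag of any decomposition, so no decomposition can have width below 3. Combining the bounds, tw(G) = 3.

Treewidth 3.
Bags: B1 = {1, 4, 5, 7}  B2 = {1, 3, 4, 7}  B3 = {1, 4, 6, 7}  B4 = {1, 2, 4, 7}
Tree: B1–B2, B2–B3, B3–B4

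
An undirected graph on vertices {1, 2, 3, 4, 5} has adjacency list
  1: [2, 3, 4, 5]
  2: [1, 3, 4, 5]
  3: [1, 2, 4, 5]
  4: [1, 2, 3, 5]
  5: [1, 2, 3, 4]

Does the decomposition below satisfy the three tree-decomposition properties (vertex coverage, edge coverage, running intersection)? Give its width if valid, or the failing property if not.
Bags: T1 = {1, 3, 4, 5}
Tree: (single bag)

A tree decomposition must satisfy three properties: every vertex lies in some bag; for every edge, both endpoints lie together in some bag; and for every vertex, the bags containing it form a connected subtree. Here vertex 2 appears in no bag, so the decomposition is invalid.

No — vertex 2 appears in no bag.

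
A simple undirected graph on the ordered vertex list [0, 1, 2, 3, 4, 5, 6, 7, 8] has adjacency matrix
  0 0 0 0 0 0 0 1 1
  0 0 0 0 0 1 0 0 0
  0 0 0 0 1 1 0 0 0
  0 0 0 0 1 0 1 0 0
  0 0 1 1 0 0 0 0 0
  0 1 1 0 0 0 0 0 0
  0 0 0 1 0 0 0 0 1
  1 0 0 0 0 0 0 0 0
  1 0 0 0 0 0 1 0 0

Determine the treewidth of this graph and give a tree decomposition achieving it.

The largest bag has 2 vertices, giving width 1; this decomposition certifies tw(G) ≤ 1. G has an edge, so its treewidth is at least 1. Therefore the treewidth is 1.

Treewidth 1.
Bags: B1 = {0, 7}  B2 = {0, 8}  B3 = {6, 8}  B4 = {3, 6}  B5 = {3, 4}  B6 = {2, 4}  B7 = {2, 5}  B8 = {1, 5}
Tree: B1–B2, B2–B3, B3–B4, B4–B5, B5–B6, B6–B7, B7–B8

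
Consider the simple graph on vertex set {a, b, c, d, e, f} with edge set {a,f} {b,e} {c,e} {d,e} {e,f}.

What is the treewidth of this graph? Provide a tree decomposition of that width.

Treewidth 1.
One optimal decomposition is:
Bags: B1 = {c, e}  B2 = {d, e}  B3 = {b, e}  B4 = {e, f}  B5 = {a, f}
Tree: B1–B2, B1–B3, B2–B4, B4–B5

Each bag holds 2 vertices, so the decomposition has width 1, which upper-bounds the treewidth. Any graph with an edge has treewidth ≥ 1, and G has the edge c–e. Hence tw(G) = 1 exactly.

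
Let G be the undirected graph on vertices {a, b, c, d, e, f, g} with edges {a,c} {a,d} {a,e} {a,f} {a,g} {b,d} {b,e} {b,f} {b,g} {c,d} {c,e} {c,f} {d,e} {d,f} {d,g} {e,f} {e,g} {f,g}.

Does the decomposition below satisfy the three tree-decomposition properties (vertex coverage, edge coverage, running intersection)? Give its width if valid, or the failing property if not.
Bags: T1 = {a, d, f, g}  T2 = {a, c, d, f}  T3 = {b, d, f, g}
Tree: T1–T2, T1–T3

A tree decomposition must satisfy three properties: every vertex lies in some bag; for every edge, both endpoints lie together in some bag; and for every vertex, the bags containing it form a connected subtree. Here vertex e appears in no bag, so the decomposition is invalid.

No — vertex e appears in no bag.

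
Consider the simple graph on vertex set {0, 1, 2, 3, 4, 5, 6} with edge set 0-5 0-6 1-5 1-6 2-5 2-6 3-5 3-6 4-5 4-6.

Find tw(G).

A width-2 tree decomposition is:
Bags: B1 = {2, 5, 6}  B2 = {1, 5, 6}  B3 = {4, 5, 6}  B4 = {0, 5, 6}  B5 = {3, 5, 6}
Tree: B1–B2, B2–B3, B3–B4, B4–B5
Each bag holds 3 vertices, so the decomposition has width 2, which upper-bounds the treewidth. Since 5–2–6–1–5 is a cycle in G, G is not acyclic. Forests are exactly the graphs of treewidth ≤ 1, so tw(G) ≥ 2. Hence tw(G) = 2 exactly.

2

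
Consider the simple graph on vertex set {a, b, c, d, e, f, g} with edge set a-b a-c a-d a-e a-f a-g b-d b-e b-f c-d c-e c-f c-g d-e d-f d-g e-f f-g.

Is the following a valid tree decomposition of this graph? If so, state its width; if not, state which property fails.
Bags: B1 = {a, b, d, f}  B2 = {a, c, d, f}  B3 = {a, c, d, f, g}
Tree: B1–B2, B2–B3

A tree decomposition must satisfy three properties: every vertex lies in some bag; for every edge, both endpoints lie together in some bag; and for every vertex, the bags containing it form a connected subtree. Here vertex e appears in no bag, so the decomposition is invalid.

No — vertex e appears in no bag.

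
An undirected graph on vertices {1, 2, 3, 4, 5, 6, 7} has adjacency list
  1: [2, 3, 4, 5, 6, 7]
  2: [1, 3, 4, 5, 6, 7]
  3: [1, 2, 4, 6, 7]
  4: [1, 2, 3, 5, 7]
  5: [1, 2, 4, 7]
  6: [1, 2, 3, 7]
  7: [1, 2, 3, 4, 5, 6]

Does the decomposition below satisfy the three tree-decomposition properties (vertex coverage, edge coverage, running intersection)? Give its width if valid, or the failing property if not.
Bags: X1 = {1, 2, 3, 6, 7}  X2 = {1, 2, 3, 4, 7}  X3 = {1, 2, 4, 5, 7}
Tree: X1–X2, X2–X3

Vertex coverage: the bags together contain {1, 2, 3, 4, 5, 6, 7}, the full vertex set. Edge coverage: each edge of G has both endpoints in at least one bag. Running intersection: for every vertex, the bags containing it form a connected subtree. All three properties hold, so this is a valid tree decomposition of width max|bag| − 1 = 4, and hence tw(G) ≤ 4.

Yes; width 4.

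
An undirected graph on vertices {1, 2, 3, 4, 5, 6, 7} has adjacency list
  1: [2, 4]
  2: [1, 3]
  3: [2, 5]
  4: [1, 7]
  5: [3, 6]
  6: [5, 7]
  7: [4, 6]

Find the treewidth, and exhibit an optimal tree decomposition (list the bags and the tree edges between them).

Treewidth 2.
One such decomposition:
Bags: B1 = {5, 6, 7}  B2 = {3, 5, 7}  B3 = {2, 3, 7}  B4 = {1, 2, 7}  B5 = {1, 4, 7}
Tree: B1–B2, B2–B3, B3–B4, B4–B5

Every bag has size at most 3, so the width is 3 − 1 = 2 and tw(G) ≤ 2. The edges 7–6–5–3–2–1–4–7 form a cycle, so G is not a tree and its treewidth is at least 2. Combining the bounds, tw(G) = 2.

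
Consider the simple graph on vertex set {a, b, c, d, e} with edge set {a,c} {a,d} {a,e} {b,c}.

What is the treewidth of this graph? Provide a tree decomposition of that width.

Treewidth 1.
Bags: B1 = {a, d}  B2 = {a, e}  B3 = {a, c}  B4 = {b, c}
Tree: B1–B2, B1–B3, B3–B4

The largest bag has 2 vertices, giving width 1; this decomposition certifies tw(G) ≤ 1. G has an edge, so its treewidth is at least 1. Therefore the treewidth is 1.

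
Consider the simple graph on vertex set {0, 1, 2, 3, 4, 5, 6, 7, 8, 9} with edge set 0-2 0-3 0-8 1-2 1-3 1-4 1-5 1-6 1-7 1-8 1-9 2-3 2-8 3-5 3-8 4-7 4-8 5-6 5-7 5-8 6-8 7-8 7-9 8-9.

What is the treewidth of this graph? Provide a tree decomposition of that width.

Each bag holds 4 vertices, so the decomposition has width 3, which upper-bounds the treewidth. On the other hand G contains the 4-clique {0, 2, 3, 8}. A clique must lie in a single bag of any decomposition, so no decomposition can have width below 3. Combining the bounds, tw(G) = 3.

Treewidth 3.
One optimal decomposition is:
Bags: B1 = {1, 5, 7, 8}  B2 = {1, 3, 5, 8}  B3 = {1, 5, 6, 8}  B4 = {1, 4, 7, 8}  B5 = {1, 2, 3, 8}  B6 = {1, 7, 8, 9}  B7 = {0, 2, 3, 8}
Tree: B1–B2, B2–B3, B1–B4, B2–B5, B4–B6, B5–B7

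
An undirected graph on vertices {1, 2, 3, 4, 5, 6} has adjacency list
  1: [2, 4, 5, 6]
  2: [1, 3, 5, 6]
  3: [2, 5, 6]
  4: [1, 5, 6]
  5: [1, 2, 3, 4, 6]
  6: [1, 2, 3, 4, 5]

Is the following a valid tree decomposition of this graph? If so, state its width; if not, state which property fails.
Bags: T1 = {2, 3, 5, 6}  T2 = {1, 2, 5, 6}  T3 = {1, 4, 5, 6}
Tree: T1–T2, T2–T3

Vertex coverage: the bags together contain {1, 2, 3, 4, 5, 6}, the full vertex set. Edge coverage: each edge of G has both endpoints in at least one bag. Running intersection: for every vertex, the bags containing it form a connected subtree. All three properties hold, so this is a valid tree decomposition of width max|bag| − 1 = 3, and hence tw(G) ≤ 3.

Yes; width 3.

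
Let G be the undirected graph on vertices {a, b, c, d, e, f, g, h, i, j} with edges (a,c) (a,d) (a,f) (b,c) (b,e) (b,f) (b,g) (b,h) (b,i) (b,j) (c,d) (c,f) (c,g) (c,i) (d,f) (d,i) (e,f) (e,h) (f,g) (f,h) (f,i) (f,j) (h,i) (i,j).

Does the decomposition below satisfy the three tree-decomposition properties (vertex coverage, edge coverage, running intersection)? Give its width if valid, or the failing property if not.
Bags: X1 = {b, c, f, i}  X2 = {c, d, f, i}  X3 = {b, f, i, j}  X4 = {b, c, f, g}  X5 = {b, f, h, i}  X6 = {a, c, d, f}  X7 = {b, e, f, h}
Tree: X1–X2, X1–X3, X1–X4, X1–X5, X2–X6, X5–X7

Checking the three conditions: (i) the bags cover all of {a, b, c, d, e, f, g, h, i, j}; (ii) for each edge, some bag contains both endpoints; (iii) the bags containing any fixed vertex form a subtree. All hold, so the decomposition is valid with width 4 − 1 = 3.

Yes; width 3.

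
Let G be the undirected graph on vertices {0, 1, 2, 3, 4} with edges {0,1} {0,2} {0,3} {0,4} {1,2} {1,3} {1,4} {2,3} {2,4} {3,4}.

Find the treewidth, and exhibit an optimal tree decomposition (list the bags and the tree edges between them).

Treewidth 4.
One such decomposition:
Bags: B1 = {0, 1, 2, 3, 4}
Tree: (single bag)

With just one bag of size 5, the width is 5 − 1 = 4, so tw(G) ≤ 4. For the lower bound, the 5 vertices {0, 1, 2, 3, 4} are pairwise adjacent, and any tree decomposition puts a clique entirely inside one bag — forcing width ≥ 4. Hence tw(G) = 4 exactly.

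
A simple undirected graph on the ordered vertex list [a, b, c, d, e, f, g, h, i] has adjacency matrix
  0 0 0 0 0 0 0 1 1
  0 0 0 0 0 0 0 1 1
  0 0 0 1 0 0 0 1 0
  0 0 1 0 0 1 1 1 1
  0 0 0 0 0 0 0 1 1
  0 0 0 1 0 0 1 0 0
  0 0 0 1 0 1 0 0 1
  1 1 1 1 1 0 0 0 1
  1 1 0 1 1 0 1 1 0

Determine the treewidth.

A width-2 tree decomposition is:
Bags: B1 = {d, h, i}  B2 = {c, d, h}  B3 = {a, h, i}  B4 = {e, h, i}  B5 = {d, g, i}  B6 = {d, f, g}  B7 = {b, h, i}
Tree: B1–B2, B1–B3, B1–B4, B1–B5, B5–B6, B4–B7
The largest bag has 3 vertices, giving width 2; this decomposition certifies tw(G) ≤ 2. Conversely, {d, f, g} is a clique of size 3, and the vertices of any clique must share a bag in every tree decomposition; so some bag has ≥ 3 vertices and tw(G) ≥ 2. Hence tw(G) = 2 exactly.

2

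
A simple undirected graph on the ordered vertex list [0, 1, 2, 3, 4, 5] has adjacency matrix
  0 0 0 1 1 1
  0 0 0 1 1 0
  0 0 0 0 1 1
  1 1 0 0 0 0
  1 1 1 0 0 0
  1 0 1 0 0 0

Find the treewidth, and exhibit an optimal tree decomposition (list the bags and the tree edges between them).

Each bag holds 3 vertices, so the decomposition has width 2, which upper-bounds the treewidth. Since 3–1–4–0–3 is a cycle in G, G is not acyclic. Forests are exactly the graphs of treewidth ≤ 1, so tw(G) ≥ 2. The upper and lower bounds meet at 2, so that is the treewidth.

Treewidth 2.
Bags: B1 = {0, 1, 3}  B2 = {0, 1, 4}  B3 = {0, 4, 5}  B4 = {2, 4, 5}
Tree: B1–B2, B2–B3, B3–B4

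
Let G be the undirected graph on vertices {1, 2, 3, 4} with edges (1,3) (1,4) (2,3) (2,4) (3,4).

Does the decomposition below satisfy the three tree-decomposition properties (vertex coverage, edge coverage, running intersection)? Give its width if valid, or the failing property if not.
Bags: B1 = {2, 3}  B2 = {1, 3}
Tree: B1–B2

A tree decomposition must satisfy three properties: every vertex lies in some bag; for every edge, both endpoints lie together in some bag; and for every vertex, the bags containing it form a connected subtree. Here vertex 4 appears in no bag, so the decomposition is invalid.

No — vertex 4 appears in no bag.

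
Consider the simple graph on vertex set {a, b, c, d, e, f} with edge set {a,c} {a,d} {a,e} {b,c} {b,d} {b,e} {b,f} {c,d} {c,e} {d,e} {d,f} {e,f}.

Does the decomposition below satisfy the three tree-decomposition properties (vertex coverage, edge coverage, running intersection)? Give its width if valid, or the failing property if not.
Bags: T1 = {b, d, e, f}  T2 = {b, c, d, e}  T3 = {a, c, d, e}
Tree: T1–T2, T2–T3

Yes; width 3.

Checking the three conditions: (i) the bags cover all of {a, b, c, d, e, f}; (ii) for each edge, some bag contains both endpoints; (iii) the bags containing any fixed vertex form a subtree. All hold, so the decomposition is valid with width 4 − 1 = 3.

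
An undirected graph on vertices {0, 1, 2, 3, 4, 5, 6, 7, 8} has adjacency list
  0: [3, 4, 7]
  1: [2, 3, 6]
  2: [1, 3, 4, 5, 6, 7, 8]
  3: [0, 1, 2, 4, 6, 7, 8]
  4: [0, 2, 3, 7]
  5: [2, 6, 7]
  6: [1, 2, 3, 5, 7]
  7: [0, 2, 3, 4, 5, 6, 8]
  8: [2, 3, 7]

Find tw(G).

3

A width-3 tree decomposition is:
Bags: B1 = {2, 3, 6, 7}  B2 = {2, 3, 7, 8}  B3 = {2, 3, 4, 7}  B4 = {2, 5, 6, 7}  B5 = {0, 3, 4, 7}  B6 = {1, 2, 3, 6}
Tree: B1–B2, B1–B3, B1–B4, B3–B5, B1–B6
Every bag has size at most 4, so the width is 4 − 1 = 3 and tw(G) ≤ 3. On the other hand G contains the 4-clique {0, 3, 4, 7}. A clique must lie in a single bag of any decomposition, so no decomposition can have width below 3. Therefore the treewidth is 3.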